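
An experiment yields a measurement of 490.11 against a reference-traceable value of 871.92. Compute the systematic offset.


Systematic error = measured - true
= 490.11 - 871.92
= -381.8100

-381.8100


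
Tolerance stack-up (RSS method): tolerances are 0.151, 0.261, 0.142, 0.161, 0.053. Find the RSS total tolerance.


RSS = sqrt(0.151^2 + 0.261^2 + 0.142^2 + 0.161^2 + 0.053^2)
= sqrt(0.139816)
= 0.3739

0.3739


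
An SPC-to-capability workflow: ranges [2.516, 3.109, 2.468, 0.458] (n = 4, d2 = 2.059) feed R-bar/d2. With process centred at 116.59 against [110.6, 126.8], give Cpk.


R_bar = (2.516 + 3.109 + 2.468 + 0.458) / 4 = 2.13775
sigma = R_bar / d2 = 2.13775 / 2.059 = 1.0382467
Cp = (USL - LSL)/(6*sigma) = (126.8 - 110.6)/(6*1.0382467) = 2.6005
Cpu = (126.8 - 116.59)/(3*1.0382467) = 3.2780
Cpl = (116.59 - 110.6)/(3*1.0382467) = 1.9231
Cpk = min(Cpu, Cpl) = 1.9231

1.9231


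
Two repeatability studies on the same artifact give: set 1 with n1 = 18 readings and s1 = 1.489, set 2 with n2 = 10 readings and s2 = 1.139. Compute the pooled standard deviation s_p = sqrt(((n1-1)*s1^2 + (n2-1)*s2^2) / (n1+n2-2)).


s_p = sqrt(((n1-1)*s1^2 + (n2-1)*s2^2) / (n1+n2-2))
numerator = (18-1)*1.489^2 + (10-1)*1.139^2 = 37.691057 + 11.675889 = 49.366946
denominator = 18 + 10 - 2 = 26
s_p^2 = 49.366946 / 26 = 1.8987287
s_p = sqrt(1.8987287) = 1.3779

1.3779


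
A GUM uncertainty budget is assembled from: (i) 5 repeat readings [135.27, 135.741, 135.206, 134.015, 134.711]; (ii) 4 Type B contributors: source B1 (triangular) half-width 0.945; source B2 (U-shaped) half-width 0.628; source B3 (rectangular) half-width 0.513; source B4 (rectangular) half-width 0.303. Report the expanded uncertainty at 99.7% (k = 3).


mean = (135.27 + 135.741 + 135.206 + 134.015 + 134.711) / 5 = 134.9886
s = sqrt(sum((x - mean)^2)/(n-1)) = 0.65526964
u_A = s / sqrt(n) = 0.65526964 / sqrt(5) = 0.29304549
u_B1 = 0.945 / sqrt(6) = 0.38579463
u_B2 = 0.628 / sqrt(2) = 0.44406306
u_B3 = 0.513 / sqrt(3) = 0.29618069
u_B4 = 0.303 / sqrt(3) = 0.17493713
uc = sqrt(0.29304549^2 + 0.38579463^2 + 0.44406306^2 + 0.29618069^2 + 0.17493713^2) = 0.74177568
U = k * uc = 3 * 0.74177568
U = 2.2253

2.2253


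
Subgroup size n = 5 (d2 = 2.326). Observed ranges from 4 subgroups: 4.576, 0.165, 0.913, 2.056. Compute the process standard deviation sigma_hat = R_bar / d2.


R_bar = (4.576 + 0.165 + 0.913 + 2.056) / 4
R_bar = 7.71 / 4 = 1.9275
sigma_hat = R_bar / d2 = 1.9275 / 2.326 = 0.8287

0.8287


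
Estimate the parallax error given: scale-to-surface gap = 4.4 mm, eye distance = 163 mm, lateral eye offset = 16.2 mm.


error = h * offset / d
= 4.4 * 16.2 / 163
= 0.4373

0.4373


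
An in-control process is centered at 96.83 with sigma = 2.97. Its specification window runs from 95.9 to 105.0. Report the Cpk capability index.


Cpu = (USL - mean) / (3*sigma) = (105.0 - 96.83) / (3*2.97) = 0.9169
Cpl = (mean - LSL) / (3*sigma) = (96.83 - 95.9) / (3*2.97) = 0.1044
Cpk = min(Cpu, Cpl) = 0.1044

0.1044


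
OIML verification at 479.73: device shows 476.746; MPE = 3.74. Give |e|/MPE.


e = indication - reference = 476.746 - 479.73 = -2.9840
|e| = 2.9840
ratio = |e| / MPE = 2.9840 / 3.74
ratio = 0.7979

0.7979


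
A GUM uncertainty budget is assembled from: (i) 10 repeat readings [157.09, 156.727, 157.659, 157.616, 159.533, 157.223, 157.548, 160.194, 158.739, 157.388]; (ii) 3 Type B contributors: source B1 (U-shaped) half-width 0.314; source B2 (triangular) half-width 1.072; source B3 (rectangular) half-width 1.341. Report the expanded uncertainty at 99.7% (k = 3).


mean = (157.09 + 156.727 + 157.659 + 157.616 + 159.533 + 157.223 + 157.548 + 160.194 + 158.739 + 157.388) / 10 = 157.9717
s = sqrt(sum((x - mean)^2)/(n-1)) = 1.1351348
u_A = s / sqrt(n) = 1.1351348 / sqrt(10) = 0.35896114
u_B1 = 0.314 / sqrt(2) = 0.22203153
u_B2 = 1.072 / sqrt(6) = 0.43764217
u_B3 = 1.341 / sqrt(3) = 0.77422671
uc = sqrt(0.35896114^2 + 0.22203153^2 + 0.43764217^2 + 0.77422671^2) = 0.98443322
U = k * uc = 3 * 0.98443322
U = 2.9533

2.9533


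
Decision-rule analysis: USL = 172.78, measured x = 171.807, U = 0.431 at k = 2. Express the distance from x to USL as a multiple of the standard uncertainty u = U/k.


u = U / k = 0.431 / 2 = 0.2155
margin = |USL - x| = |172.78 - 171.807| = 0.973
z = margin / u = 0.973 / 0.2155
z = 4.5151

4.5151


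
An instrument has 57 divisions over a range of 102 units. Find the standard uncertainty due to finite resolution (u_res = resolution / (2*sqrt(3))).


resolution = range / divisions
resolution = 102 / 57 = 1.7894737
u_res = resolution / (2*sqrt(3))
u_res = 1.7894737 / 3.4641016
u_res = 0.5166

0.5166


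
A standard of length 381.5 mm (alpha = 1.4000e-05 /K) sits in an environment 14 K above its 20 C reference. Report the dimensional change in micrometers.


dL = L * alpha * dT
= 381.5 * 1.4000e-05 * 14
= 0.0747740 mm
dL_um = 0.0747740 * 1000 = 74.7740 um

74.7740


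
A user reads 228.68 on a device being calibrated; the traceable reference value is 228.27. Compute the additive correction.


Correction = standard - reading
= 228.27 - 228.68
= -0.4100

-0.4100


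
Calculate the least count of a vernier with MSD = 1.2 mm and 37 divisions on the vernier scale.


LC = MSD / n_div
= 1.2 / 37
= 0.0324

0.0324


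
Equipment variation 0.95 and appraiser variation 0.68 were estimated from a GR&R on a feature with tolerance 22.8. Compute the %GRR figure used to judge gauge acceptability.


GRR = sqrt(EV^2 + AV^2) = sqrt(0.95^2 + 0.68^2) = 1.1682893
%GRR = GRR / tol * 100 = 1.1682893 / 22.8 * 100
%GRR = 5.1241

5.1241


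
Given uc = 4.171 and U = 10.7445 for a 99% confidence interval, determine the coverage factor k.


k = U / uc
k = 10.7445 / 4.171
k = 2.576

2.576


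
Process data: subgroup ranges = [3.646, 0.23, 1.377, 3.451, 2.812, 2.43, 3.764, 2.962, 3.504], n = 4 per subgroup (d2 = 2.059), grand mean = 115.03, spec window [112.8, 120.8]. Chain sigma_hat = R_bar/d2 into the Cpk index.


R_bar = (3.646 + 0.23 + 1.377 + 3.451 + 2.812 + 2.43 + 3.764 + 2.962 + 3.504) / 9 = 2.6862222
sigma = R_bar / d2 = 2.6862222 / 2.059 = 1.3046247
Cp = (USL - LSL)/(6*sigma) = (120.8 - 112.8)/(6*1.3046247) = 1.0220
Cpu = (120.8 - 115.03)/(3*1.3046247) = 1.4742
Cpl = (115.03 - 112.8)/(3*1.3046247) = 0.5698
Cpk = min(Cpu, Cpl) = 0.5698

0.5698


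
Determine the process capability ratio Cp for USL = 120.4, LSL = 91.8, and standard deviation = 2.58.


Cp = (USL - LSL) / (6 * sigma)
= (120.4 - 91.8) / (6 * 2.58)
= 28.6000 / 15.4800
= 1.8475

1.8475


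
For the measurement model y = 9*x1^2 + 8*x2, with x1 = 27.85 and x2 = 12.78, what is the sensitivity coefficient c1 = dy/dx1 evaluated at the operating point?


y = 9*x1^2 + 8*x2
dy/dx1 = 2*9*x1
Evaluate at x1 = 27.85: c1 = 18 * 27.85
c1 = 501.3000

501.3000


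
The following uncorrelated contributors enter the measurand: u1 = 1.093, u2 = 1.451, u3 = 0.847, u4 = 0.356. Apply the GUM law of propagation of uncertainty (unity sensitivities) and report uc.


uc = sqrt(1.093^2 + 1.451^2 + 0.847^2 + 0.356^2)
uc = sqrt(4.144195)
uc = 2.0357

2.0357


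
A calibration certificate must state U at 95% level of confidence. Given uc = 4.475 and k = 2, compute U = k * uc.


U = k * uc
U = 2 * 4.475
U = 8.9500

8.9500


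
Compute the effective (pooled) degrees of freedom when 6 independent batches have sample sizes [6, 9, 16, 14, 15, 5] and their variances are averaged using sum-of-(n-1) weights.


nu = sum_i (n_i - 1)
nu = ((6 - 1) + (9 - 1) + (16 - 1) + (14 - 1) + (15 - 1) + (5 - 1))
nu = 5 + 8 + 15 + 13 + 14 + 4
nu = 59

59


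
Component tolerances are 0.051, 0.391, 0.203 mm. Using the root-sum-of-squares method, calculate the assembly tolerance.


RSS = sqrt(0.051^2 + 0.391^2 + 0.203^2)
= sqrt(0.196691)
= 0.4435

0.4435


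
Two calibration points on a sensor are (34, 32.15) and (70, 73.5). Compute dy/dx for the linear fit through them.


slope = (y2 - y1) / (x2 - x1)
= (73.5 - 32.15) / (70 - 34)
= 41.3500 / 36
= 1.1486

1.1486


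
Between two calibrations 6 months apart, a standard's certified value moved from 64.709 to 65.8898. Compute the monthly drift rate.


rate = (v2 - v1) / months
= (65.8898 - 64.709) / 6
= 1.1808 / 6
= 0.1968

0.1968


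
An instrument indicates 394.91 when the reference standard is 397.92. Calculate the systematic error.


Systematic error = measured - true
= 394.91 - 397.92
= -3.0100

-3.0100


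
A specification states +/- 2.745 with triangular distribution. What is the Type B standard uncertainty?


u_B = half_width / sqrt(6)
u_B = 2.745 / 2.4494897
u_B = 1.1206

1.1206


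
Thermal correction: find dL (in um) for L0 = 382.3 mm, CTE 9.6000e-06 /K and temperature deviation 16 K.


dL = L * alpha * dT
= 382.3 * 9.6000e-06 * 16
= 0.0587213 mm
dL_um = 0.0587213 * 1000 = 58.7213 um

58.7213


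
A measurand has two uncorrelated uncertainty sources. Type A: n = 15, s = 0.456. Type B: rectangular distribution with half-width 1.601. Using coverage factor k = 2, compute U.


u_A = s / sqrt(n) = 0.456 / sqrt(15) = 0.11773869
u_B = half_width / sqrt(3) = 1.601 / sqrt(3) = 0.92433778
uc = sqrt(u_A^2 + u_B^2) = sqrt(0.11773869^2 + 0.92433778^2) = 0.93180617
U = k * uc = 2 * 0.93180617
U = 1.8636

1.8636


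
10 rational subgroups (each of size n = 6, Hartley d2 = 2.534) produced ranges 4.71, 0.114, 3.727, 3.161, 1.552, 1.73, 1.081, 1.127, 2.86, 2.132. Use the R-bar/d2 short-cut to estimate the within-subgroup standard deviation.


R_bar = (4.71 + 0.114 + 3.727 + 3.161 + 1.552 + 1.73 + 1.081 + 1.127 + 2.86 + 2.132) / 10
R_bar = 22.194 / 10 = 2.2194
sigma_hat = R_bar / d2 = 2.2194 / 2.534 = 0.8758

0.8758


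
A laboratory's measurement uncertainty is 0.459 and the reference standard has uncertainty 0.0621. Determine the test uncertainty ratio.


TUR = u_lab / u_ref
= 0.459 / 0.0621
= 7.3913

7.3913


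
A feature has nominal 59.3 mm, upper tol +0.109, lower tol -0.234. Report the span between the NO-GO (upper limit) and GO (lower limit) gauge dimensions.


GO = nominal - lower_tol (smallest hole = maximum material condition)
GO = 59.3 - 0.234 = 59.066
NO-GO = nominal + upper_tol (largest hole = least material condition)
NO-GO = 59.3 + 0.109 = 59.409
spread = NO-GO - GO = 59.409 - 59.066 = 0.3430

0.3430


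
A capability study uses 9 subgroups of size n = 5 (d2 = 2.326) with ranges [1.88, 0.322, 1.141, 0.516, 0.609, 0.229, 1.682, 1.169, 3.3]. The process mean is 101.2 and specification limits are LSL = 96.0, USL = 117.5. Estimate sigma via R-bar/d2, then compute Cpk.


R_bar = (1.88 + 0.322 + 1.141 + 0.516 + 0.609 + 0.229 + 1.682 + 1.169 + 3.3) / 9 = 1.2053333
sigma = R_bar / d2 = 1.2053333 / 2.326 = 0.51820004
Cp = (USL - LSL)/(6*sigma) = (117.5 - 96.0)/(6*0.51820004) = 6.9150
Cpu = (117.5 - 101.2)/(3*0.51820004) = 10.4850
Cpl = (101.2 - 96.0)/(3*0.51820004) = 3.3449
Cpk = min(Cpu, Cpl) = 3.3449

3.3449


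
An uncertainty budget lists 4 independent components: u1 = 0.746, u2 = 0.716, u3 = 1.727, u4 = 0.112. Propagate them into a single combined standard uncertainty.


uc = sqrt(0.746^2 + 0.716^2 + 1.727^2 + 0.112^2)
uc = sqrt(4.064245)
uc = 2.0160

2.0160


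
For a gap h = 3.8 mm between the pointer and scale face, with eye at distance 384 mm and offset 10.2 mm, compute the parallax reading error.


error = h * offset / d
= 3.8 * 10.2 / 384
= 0.1009

0.1009


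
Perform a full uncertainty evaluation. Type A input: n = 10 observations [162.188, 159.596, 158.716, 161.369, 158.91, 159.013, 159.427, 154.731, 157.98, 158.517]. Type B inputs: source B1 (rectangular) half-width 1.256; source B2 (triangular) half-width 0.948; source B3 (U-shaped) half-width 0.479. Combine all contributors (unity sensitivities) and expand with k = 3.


mean = (162.188 + 159.596 + 158.716 + 161.369 + 158.91 + 159.013 + 159.427 + 154.731 + 157.98 + 158.517) / 10 = 159.0447
s = sqrt(sum((x - mean)^2)/(n-1)) = 1.9966651
u_A = s / sqrt(n) = 1.9966651 / sqrt(10) = 0.63140094
u_B1 = 1.256 / sqrt(3) = 0.72515194
u_B2 = 0.948 / sqrt(6) = 0.38701938
u_B3 = 0.479 / sqrt(2) = 0.33870415
uc = sqrt(0.63140094^2 + 0.72515194^2 + 0.38701938^2 + 0.33870415^2) = 1.0904206
U = k * uc = 3 * 1.0904206
U = 3.2713

3.2713


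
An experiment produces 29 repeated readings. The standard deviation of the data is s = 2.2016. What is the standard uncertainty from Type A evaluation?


u_A = s / sqrt(n)
u_A = 2.2016 / sqrt(29)
u_A = 2.2016 / 5.3851648
u_A = 0.4088

0.4088


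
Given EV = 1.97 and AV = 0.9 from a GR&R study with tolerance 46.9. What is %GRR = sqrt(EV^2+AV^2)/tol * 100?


GRR = sqrt(EV^2 + AV^2) = sqrt(1.97^2 + 0.9^2) = 2.1658486
%GRR = GRR / tol * 100 = 2.1658486 / 46.9 * 100
%GRR = 4.6180

4.6180


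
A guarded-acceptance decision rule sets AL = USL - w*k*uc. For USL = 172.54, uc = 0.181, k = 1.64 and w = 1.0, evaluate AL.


U = k * uc = 1.64 * 0.181 = 0.29684
guard band g = w * U = 1.0 * 0.29684 = 0.29684
AL = USL - g = 172.54 - 0.29684
AL = 172.2432

172.2432


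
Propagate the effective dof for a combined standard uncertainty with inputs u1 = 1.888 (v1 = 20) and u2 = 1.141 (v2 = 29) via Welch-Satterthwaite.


uc = sqrt(u1^2 + u2^2) = sqrt(1.888^2 + 1.141^2) = 2.2059975
v_eff = uc^4 / (u1^4/v1 + u2^4/v2)
= 2.2059975^4 / (1.888^4/20 + 1.141^4/29)
= 23.682092 / 0.69374332
v_eff = 34.1367

34.1367


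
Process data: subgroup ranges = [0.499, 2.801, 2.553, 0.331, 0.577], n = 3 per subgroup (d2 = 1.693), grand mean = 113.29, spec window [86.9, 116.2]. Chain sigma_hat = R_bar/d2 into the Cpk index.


R_bar = (0.499 + 2.801 + 2.553 + 0.331 + 0.577) / 5 = 1.3522
sigma = R_bar / d2 = 1.3522 / 1.693 = 0.79870053
Cp = (USL - LSL)/(6*sigma) = (116.2 - 86.9)/(6*0.79870053) = 6.1141
Cpu = (116.2 - 113.29)/(3*0.79870053) = 1.2145
Cpl = (113.29 - 86.9)/(3*0.79870053) = 11.0137
Cpk = min(Cpu, Cpl) = 1.2145

1.2145


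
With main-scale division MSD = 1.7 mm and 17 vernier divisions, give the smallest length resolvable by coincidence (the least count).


LC = MSD / n_div
= 1.7 / 17
= 0.1000

0.1000


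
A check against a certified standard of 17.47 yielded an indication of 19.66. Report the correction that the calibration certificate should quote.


Correction = standard - reading
= 17.47 - 19.66
= -2.1900

-2.1900


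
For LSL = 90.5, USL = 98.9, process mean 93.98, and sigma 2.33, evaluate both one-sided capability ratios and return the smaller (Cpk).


Cpu = (USL - mean) / (3*sigma) = (98.9 - 93.98) / (3*2.33) = 0.7039
Cpl = (mean - LSL) / (3*sigma) = (93.98 - 90.5) / (3*2.33) = 0.4979
Cpk = min(Cpu, Cpl) = 0.4979

0.4979


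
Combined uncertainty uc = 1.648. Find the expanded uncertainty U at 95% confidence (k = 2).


U = k * uc
U = 2 * 1.648
U = 3.2960

3.2960


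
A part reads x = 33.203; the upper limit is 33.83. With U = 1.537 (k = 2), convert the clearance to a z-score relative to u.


u = U / k = 1.537 / 2 = 0.7685
margin = |USL - x| = |33.83 - 33.203| = 0.627
z = margin / u = 0.627 / 0.7685
z = 0.8159

0.8159


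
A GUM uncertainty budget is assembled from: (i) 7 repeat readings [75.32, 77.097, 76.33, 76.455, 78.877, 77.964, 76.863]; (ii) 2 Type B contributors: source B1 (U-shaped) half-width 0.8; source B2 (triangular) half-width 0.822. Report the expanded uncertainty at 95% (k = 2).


mean = (75.32 + 77.097 + 76.33 + 76.455 + 78.877 + 77.964 + 76.863) / 7 = 76.98657143
s = sqrt(sum((x - mean)^2)/(n-1)) = 1.1581354
u_A = s / sqrt(n) = 1.1581354 / sqrt(7) = 0.43773404
u_B1 = 0.8 / sqrt(2) = 0.56568542
u_B2 = 0.822 / sqrt(6) = 0.33558009
uc = sqrt(0.43773404^2 + 0.56568542^2 + 0.33558009^2) = 0.79007916
U = k * uc = 2 * 0.79007916
U = 1.5802

1.5802


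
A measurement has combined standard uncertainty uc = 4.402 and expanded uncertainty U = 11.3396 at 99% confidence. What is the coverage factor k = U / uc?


k = U / uc
k = 11.3396 / 4.402
k = 2.576

2.576


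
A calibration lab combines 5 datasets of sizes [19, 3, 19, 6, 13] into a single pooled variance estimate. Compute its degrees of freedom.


nu = sum_i (n_i - 1)
nu = ((19 - 1) + (3 - 1) + (19 - 1) + (6 - 1) + (13 - 1))
nu = 18 + 2 + 18 + 5 + 12
nu = 55

55


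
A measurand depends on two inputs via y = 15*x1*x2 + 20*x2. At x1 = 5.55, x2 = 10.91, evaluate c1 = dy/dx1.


y = 15*x1*x2 + 20*x2
dy/dx1 = 15*x2
Evaluate at x2 = 10.91: c1 = 15 * 10.91
c1 = 163.6500

163.6500


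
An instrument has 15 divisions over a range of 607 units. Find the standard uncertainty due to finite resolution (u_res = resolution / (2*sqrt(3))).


resolution = range / divisions
resolution = 607 / 15 = 40.466667
u_res = resolution / (2*sqrt(3))
u_res = 40.466667 / 3.4641016
u_res = 11.6817

11.6817


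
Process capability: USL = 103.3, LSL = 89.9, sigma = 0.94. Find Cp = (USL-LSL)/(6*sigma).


Cp = (USL - LSL) / (6 * sigma)
= (103.3 - 89.9) / (6 * 0.94)
= 13.4000 / 5.6400
= 2.3759

2.3759


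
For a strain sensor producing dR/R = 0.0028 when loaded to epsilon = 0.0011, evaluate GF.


GF = (dR/R) / epsilon
= 0.0028 / 0.0011
= 2.5455

2.5455


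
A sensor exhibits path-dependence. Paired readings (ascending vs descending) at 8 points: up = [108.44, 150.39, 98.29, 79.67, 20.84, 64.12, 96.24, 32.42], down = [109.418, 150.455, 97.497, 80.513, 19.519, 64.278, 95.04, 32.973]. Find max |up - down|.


|108.44 - 109.418| = 0.9780
|150.39 - 150.455| = 0.0650
|98.29 - 97.497| = 0.7930
|79.67 - 80.513| = 0.8430
|20.84 - 19.519| = 1.3210
|64.12 - 64.278| = 0.1580
|96.24 - 95.04| = 1.2000
|32.42 - 32.973| = 0.5530
hysteresis = max(diffs) = 1.3210

1.3210


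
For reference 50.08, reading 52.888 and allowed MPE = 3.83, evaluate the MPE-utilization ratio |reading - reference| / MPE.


e = indication - reference = 52.888 - 50.08 = 2.8080
|e| = 2.8080
ratio = |e| / MPE = 2.8080 / 3.83
ratio = 0.7332

0.7332


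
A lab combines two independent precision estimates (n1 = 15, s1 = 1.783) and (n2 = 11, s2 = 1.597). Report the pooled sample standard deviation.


s_p = sqrt(((n1-1)*s1^2 + (n2-1)*s2^2) / (n1+n2-2))
numerator = (15-1)*1.783^2 + (11-1)*1.597^2 = 44.507246 + 25.50409 = 70.011336
denominator = 15 + 11 - 2 = 24
s_p^2 = 70.011336 / 24 = 2.917139
s_p = sqrt(2.917139) = 1.7080

1.7080


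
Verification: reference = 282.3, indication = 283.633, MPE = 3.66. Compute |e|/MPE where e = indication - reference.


e = indication - reference = 283.633 - 282.3 = 1.3330
|e| = 1.3330
ratio = |e| / MPE = 1.3330 / 3.66
ratio = 0.3642

0.3642


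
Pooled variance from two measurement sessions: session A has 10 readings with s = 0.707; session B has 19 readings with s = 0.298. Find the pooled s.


s_p = sqrt(((n1-1)*s1^2 + (n2-1)*s2^2) / (n1+n2-2))
numerator = (10-1)*0.707^2 + (19-1)*0.298^2 = 4.498641 + 1.598472 = 6.097113
denominator = 10 + 19 - 2 = 27
s_p^2 = 6.097113 / 27 = 0.225819
s_p = sqrt(0.225819) = 0.4752

0.4752


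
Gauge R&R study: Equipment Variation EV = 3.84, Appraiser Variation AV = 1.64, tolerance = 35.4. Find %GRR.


GRR = sqrt(EV^2 + AV^2) = sqrt(3.84^2 + 1.64^2) = 4.1755479
%GRR = GRR / tol * 100 = 4.1755479 / 35.4 * 100
%GRR = 11.7953

11.7953


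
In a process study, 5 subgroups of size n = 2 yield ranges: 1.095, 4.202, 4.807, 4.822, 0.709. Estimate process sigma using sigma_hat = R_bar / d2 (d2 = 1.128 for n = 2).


R_bar = (1.095 + 4.202 + 4.807 + 4.822 + 0.709) / 5
R_bar = 15.635 / 5 = 3.127
sigma_hat = R_bar / d2 = 3.127 / 1.128 = 2.7722

2.7722


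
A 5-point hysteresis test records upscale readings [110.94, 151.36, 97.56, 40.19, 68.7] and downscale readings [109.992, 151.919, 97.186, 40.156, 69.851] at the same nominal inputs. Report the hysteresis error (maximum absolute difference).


|110.94 - 109.992| = 0.9480
|151.36 - 151.919| = 0.5590
|97.56 - 97.186| = 0.3740
|40.19 - 40.156| = 0.0340
|68.7 - 69.851| = 1.1510
hysteresis = max(diffs) = 1.1510

1.1510


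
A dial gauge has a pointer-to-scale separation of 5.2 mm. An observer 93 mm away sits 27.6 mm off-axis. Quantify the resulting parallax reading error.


error = h * offset / d
= 5.2 * 27.6 / 93
= 1.5432

1.5432


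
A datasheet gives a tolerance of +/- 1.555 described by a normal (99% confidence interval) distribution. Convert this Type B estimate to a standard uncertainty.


u_B = half_width / 2.576
u_B = 1.555 / 2.576
u_B = 0.6036

0.6036


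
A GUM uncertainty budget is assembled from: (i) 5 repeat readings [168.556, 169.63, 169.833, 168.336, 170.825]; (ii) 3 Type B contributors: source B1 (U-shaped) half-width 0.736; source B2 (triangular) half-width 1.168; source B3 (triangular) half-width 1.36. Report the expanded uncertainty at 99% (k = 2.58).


mean = (168.556 + 169.63 + 169.833 + 168.336 + 170.825) / 5 = 169.436
s = sqrt(sum((x - mean)^2)/(n-1)) = 1.0135292
u_A = s / sqrt(n) = 1.0135292 / sqrt(5) = 0.45326404
u_B1 = 0.736 / sqrt(2) = 0.52043059
u_B2 = 1.168 / sqrt(6) = 0.476834
u_B3 = 1.36 / sqrt(6) = 0.55521768
uc = sqrt(0.45326404^2 + 0.52043059^2 + 0.476834^2 + 0.55521768^2) = 1.0059491
U = k * uc = 2.58 * 1.0059491
U = 2.5953

2.5953


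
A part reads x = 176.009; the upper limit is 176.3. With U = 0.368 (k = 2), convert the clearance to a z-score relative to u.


u = U / k = 0.368 / 2 = 0.184
margin = |USL - x| = |176.3 - 176.009| = 0.291
z = margin / u = 0.291 / 0.184
z = 1.5815

1.5815


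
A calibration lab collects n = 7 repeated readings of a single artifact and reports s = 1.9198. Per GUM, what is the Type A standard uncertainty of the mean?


u_A = s / sqrt(n)
u_A = 1.9198 / sqrt(7)
u_A = 1.9198 / 2.6457513
u_A = 0.7256

0.7256


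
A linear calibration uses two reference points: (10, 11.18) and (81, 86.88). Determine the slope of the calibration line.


slope = (y2 - y1) / (x2 - x1)
= (86.88 - 11.18) / (81 - 10)
= 75.7000 / 71
= 1.0662

1.0662


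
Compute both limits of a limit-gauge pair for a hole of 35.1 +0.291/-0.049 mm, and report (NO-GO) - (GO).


GO = nominal - lower_tol (smallest hole = maximum material condition)
GO = 35.1 - 0.049 = 35.051
NO-GO = nominal + upper_tol (largest hole = least material condition)
NO-GO = 35.1 + 0.291 = 35.391
spread = NO-GO - GO = 35.391 - 35.051 = 0.3400

0.3400


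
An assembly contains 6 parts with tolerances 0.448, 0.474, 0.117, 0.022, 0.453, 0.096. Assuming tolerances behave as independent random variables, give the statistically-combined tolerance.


RSS = sqrt(0.448^2 + 0.474^2 + 0.117^2 + 0.022^2 + 0.453^2 + 0.096^2)
= sqrt(0.653978)
= 0.8087

0.8087


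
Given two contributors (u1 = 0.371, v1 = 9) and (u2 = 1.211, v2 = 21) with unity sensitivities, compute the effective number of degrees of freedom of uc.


uc = sqrt(u1^2 + u2^2) = sqrt(0.371^2 + 1.211^2) = 1.2665552
v_eff = uc^4 / (u1^4/v1 + u2^4/v2)
= 1.2665552^4 / (0.371^4/9 + 1.211^4/21)
= 2.573336 / 0.10451852
v_eff = 24.6209

24.6209


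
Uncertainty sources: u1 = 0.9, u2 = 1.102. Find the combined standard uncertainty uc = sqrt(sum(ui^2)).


uc = sqrt(0.9^2 + 1.102^2)
uc = sqrt(2.024404)
uc = 1.4228

1.4228


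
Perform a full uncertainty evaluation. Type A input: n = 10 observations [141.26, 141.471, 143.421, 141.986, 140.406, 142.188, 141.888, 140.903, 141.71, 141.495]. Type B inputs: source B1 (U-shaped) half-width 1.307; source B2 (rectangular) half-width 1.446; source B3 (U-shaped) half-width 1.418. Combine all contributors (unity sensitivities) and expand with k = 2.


mean = (141.26 + 141.471 + 143.421 + 141.986 + 140.406 + 142.188 + 141.888 + 140.903 + 141.71 + 141.495) / 10 = 141.6728
s = sqrt(sum((x - mean)^2)/(n-1)) = 0.81018089
u_A = s / sqrt(n) = 0.81018089 / sqrt(10) = 0.25620169
u_B1 = 1.307 / sqrt(2) = 0.92418856
u_B2 = 1.446 / sqrt(3) = 0.83484849
u_B3 = 1.418 / sqrt(2) = 1.0026774
uc = sqrt(0.25620169^2 + 0.92418856^2 + 0.83484849^2 + 1.0026774^2) = 1.6192893
U = k * uc = 2 * 1.6192893
U = 3.2386

3.2386


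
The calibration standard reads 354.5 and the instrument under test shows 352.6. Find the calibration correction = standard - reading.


Correction = standard - reading
= 354.5 - 352.6
= 1.9000

1.9000


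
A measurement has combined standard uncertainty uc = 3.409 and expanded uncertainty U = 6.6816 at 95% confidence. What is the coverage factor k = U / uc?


k = U / uc
k = 6.6816 / 3.409
k = 1.96

1.96


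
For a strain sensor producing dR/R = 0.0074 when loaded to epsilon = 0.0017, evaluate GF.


GF = (dR/R) / epsilon
= 0.0074 / 0.0017
= 4.3529

4.3529


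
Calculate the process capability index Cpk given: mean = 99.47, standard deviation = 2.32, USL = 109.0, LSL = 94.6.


Cpu = (USL - mean) / (3*sigma) = (109.0 - 99.47) / (3*2.32) = 1.3693
Cpl = (mean - LSL) / (3*sigma) = (99.47 - 94.6) / (3*2.32) = 0.6997
Cpk = min(Cpu, Cpl) = 0.6997

0.6997


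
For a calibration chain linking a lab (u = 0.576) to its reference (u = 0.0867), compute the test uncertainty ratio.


TUR = u_lab / u_ref
= 0.576 / 0.0867
= 6.6436

6.6436


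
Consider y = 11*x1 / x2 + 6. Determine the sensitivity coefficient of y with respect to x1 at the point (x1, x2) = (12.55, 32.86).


y = 11*x1 / x2 + 6
dy/dx1 = 11/x2
Evaluate at x2 = 32.86: c1 = 11 / 32.86
c1 = 0.3348

0.3348


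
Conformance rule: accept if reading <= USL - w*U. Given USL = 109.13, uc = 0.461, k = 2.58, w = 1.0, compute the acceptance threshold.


U = k * uc = 2.58 * 0.461 = 1.18938
guard band g = w * U = 1.0 * 1.18938 = 1.18938
AL = USL - g = 109.13 - 1.18938
AL = 107.9406

107.9406


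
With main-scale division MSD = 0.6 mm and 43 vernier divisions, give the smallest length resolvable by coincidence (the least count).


LC = MSD / n_div
= 0.6 / 43
= 0.0140

0.0140


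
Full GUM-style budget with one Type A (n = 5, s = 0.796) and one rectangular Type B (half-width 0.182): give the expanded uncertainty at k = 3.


u_A = s / sqrt(n) = 0.796 / sqrt(5) = 0.35598202
u_B = half_width / sqrt(3) = 0.182 / sqrt(3) = 0.10507775
uc = sqrt(u_A^2 + u_B^2) = sqrt(0.35598202^2 + 0.10507775^2) = 0.37116645
U = k * uc = 3 * 0.37116645
U = 1.1135

1.1135


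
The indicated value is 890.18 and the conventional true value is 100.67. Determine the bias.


Systematic error = measured - true
= 890.18 - 100.67
= 789.5100

789.5100


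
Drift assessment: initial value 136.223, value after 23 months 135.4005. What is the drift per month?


rate = (v2 - v1) / months
= (135.4005 - 136.223) / 23
= -0.8225 / 23
= -0.0358

-0.0358


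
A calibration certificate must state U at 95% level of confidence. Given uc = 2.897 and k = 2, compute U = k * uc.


U = k * uc
U = 2 * 2.897
U = 5.7940

5.7940


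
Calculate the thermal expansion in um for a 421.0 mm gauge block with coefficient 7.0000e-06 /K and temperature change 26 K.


dL = L * alpha * dT
= 421.0 * 7.0000e-06 * 26
= 0.0766220 mm
dL_um = 0.0766220 * 1000 = 76.6220 um

76.6220


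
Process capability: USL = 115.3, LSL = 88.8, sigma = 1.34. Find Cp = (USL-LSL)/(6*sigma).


Cp = (USL - LSL) / (6 * sigma)
= (115.3 - 88.8) / (6 * 1.34)
= 26.5000 / 8.0400
= 3.2960

3.2960


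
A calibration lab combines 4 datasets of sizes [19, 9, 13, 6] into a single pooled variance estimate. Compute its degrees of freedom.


nu = sum_i (n_i - 1)
nu = ((19 - 1) + (9 - 1) + (13 - 1) + (6 - 1))
nu = 18 + 8 + 12 + 5
nu = 43

43


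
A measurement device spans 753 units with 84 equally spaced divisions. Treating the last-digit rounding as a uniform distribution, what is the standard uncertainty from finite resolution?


resolution = range / divisions
resolution = 753 / 84 = 8.9642857
u_res = resolution / (2*sqrt(3))
u_res = 8.9642857 / 3.4641016
u_res = 2.5878

2.5878


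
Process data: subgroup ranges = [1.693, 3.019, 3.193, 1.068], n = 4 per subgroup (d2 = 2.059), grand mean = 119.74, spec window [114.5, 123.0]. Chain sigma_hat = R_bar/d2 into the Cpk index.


R_bar = (1.693 + 3.019 + 3.193 + 1.068) / 4 = 2.24325
sigma = R_bar / d2 = 2.24325 / 2.059 = 1.0894852
Cp = (USL - LSL)/(6*sigma) = (123.0 - 114.5)/(6*1.0894852) = 1.3003
Cpu = (123.0 - 119.74)/(3*1.0894852) = 0.9974
Cpl = (119.74 - 114.5)/(3*1.0894852) = 1.6032
Cpk = min(Cpu, Cpl) = 0.9974

0.9974


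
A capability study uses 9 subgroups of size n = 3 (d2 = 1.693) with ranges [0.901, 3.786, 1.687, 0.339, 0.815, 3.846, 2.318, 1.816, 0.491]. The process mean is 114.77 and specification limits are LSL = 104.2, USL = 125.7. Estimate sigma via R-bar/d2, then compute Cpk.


R_bar = (0.901 + 3.786 + 1.687 + 0.339 + 0.815 + 3.846 + 2.318 + 1.816 + 0.491) / 9 = 1.7776667
sigma = R_bar / d2 = 1.7776667 / 1.693 = 1.0500099
Cp = (USL - LSL)/(6*sigma) = (125.7 - 104.2)/(6*1.0500099) = 3.4127
Cpu = (125.7 - 114.77)/(3*1.0500099) = 3.4698
Cpl = (114.77 - 104.2)/(3*1.0500099) = 3.3555
Cpk = min(Cpu, Cpl) = 3.3555

3.3555


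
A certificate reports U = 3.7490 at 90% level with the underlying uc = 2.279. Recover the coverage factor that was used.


k = U / uc
k = 3.7490 / 2.279
k = 1.645

1.645


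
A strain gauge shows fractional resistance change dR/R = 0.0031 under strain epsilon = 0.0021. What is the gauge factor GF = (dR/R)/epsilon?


GF = (dR/R) / epsilon
= 0.0031 / 0.0021
= 1.4762

1.4762


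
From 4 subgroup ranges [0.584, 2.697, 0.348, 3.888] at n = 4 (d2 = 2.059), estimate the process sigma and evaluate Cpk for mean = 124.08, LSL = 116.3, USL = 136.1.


R_bar = (0.584 + 2.697 + 0.348 + 3.888) / 4 = 1.87925
sigma = R_bar / d2 = 1.87925 / 2.059 = 0.91270034
Cp = (USL - LSL)/(6*sigma) = (136.1 - 116.3)/(6*0.91270034) = 3.6156
Cpu = (136.1 - 124.08)/(3*0.91270034) = 4.3899
Cpl = (124.08 - 116.3)/(3*0.91270034) = 2.8414
Cpk = min(Cpu, Cpl) = 2.8414

2.8414


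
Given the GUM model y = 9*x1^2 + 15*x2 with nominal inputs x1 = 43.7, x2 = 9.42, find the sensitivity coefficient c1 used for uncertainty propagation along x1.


y = 9*x1^2 + 15*x2
dy/dx1 = 2*9*x1
Evaluate at x1 = 43.7: c1 = 18 * 43.7
c1 = 786.6000

786.6000


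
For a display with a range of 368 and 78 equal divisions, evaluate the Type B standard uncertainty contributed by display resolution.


resolution = range / divisions
resolution = 368 / 78 = 4.7179487
u_res = resolution / (2*sqrt(3))
u_res = 4.7179487 / 3.4641016
u_res = 1.3620

1.3620


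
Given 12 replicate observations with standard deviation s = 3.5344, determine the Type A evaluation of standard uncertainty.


u_A = s / sqrt(n)
u_A = 3.5344 / sqrt(12)
u_A = 3.5344 / 3.4641016
u_A = 1.0203

1.0203


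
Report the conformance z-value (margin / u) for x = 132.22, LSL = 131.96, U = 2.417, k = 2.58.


u = U / k = 2.417 / 2.58 = 0.93682171
margin = |LSL - x| = |131.96 - 132.22| = 0.26
z = margin / u = 0.26 / 0.93682171
z = 0.2775

0.2775


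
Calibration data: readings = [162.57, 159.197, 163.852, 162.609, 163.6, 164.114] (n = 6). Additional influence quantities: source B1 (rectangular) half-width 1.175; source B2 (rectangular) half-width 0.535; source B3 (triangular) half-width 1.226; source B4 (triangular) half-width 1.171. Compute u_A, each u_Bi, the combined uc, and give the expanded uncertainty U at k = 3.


mean = (162.57 + 159.197 + 163.852 + 162.609 + 163.6 + 164.114) / 6 = 162.657
s = sqrt(sum((x - mean)^2)/(n-1)) = 1.8122691
u_A = s / sqrt(n) = 1.8122691 / sqrt(6) = 0.73985576
u_B1 = 1.175 / sqrt(3) = 0.67838657
u_B2 = 0.535 / sqrt(3) = 0.30888239
u_B3 = 1.226 / sqrt(6) = 0.5005124
u_B4 = 1.171 / sqrt(6) = 0.47805875
uc = sqrt(0.73985576^2 + 0.67838657^2 + 0.30888239^2 + 0.5005124^2 + 0.47805875^2) = 1.2577981
U = k * uc = 3 * 1.2577981
U = 3.7734

3.7734


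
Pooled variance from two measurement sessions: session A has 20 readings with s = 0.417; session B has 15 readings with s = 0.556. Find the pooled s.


s_p = sqrt(((n1-1)*s1^2 + (n2-1)*s2^2) / (n1+n2-2))
numerator = (20-1)*0.417^2 + (15-1)*0.556^2 = 3.303891 + 4.327904 = 7.631795
denominator = 20 + 15 - 2 = 33
s_p^2 = 7.631795 / 33 = 0.23126652
s_p = sqrt(0.23126652) = 0.4809

0.4809


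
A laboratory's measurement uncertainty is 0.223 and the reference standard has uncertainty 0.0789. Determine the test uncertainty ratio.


TUR = u_lab / u_ref
= 0.223 / 0.0789
= 2.8264

2.8264


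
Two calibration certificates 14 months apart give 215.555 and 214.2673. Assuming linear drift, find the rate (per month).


rate = (v2 - v1) / months
= (214.2673 - 215.555) / 14
= -1.2877 / 14
= -0.0920

-0.0920


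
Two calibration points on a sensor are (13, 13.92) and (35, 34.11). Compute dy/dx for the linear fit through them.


slope = (y2 - y1) / (x2 - x1)
= (34.11 - 13.92) / (35 - 13)
= 20.1900 / 22
= 0.9177

0.9177


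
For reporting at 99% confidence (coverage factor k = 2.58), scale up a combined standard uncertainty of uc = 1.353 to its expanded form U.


U = k * uc
U = 2.58 * 1.353
U = 3.4907

3.4907


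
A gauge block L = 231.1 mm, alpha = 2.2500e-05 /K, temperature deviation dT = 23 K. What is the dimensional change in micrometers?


dL = L * alpha * dT
= 231.1 * 2.2500e-05 * 23
= 0.1195943 mm
dL_um = 0.1195943 * 1000 = 119.5943 um

119.5943


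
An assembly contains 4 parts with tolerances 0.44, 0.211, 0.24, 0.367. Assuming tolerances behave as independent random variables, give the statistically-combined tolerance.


RSS = sqrt(0.44^2 + 0.211^2 + 0.24^2 + 0.367^2)
= sqrt(0.43041)
= 0.6561

0.6561


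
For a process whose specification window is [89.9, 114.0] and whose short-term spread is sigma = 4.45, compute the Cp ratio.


Cp = (USL - LSL) / (6 * sigma)
= (114.0 - 89.9) / (6 * 4.45)
= 24.1000 / 26.7000
= 0.9026

0.9026


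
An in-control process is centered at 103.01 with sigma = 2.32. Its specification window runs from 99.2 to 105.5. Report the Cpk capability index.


Cpu = (USL - mean) / (3*sigma) = (105.5 - 103.01) / (3*2.32) = 0.3578
Cpl = (mean - LSL) / (3*sigma) = (103.01 - 99.2) / (3*2.32) = 0.5474
Cpk = min(Cpu, Cpl) = 0.3578

0.3578


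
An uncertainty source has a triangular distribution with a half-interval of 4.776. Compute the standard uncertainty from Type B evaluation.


u_B = half_width / sqrt(6)
u_B = 4.776 / 2.4494897
u_B = 1.9498

1.9498


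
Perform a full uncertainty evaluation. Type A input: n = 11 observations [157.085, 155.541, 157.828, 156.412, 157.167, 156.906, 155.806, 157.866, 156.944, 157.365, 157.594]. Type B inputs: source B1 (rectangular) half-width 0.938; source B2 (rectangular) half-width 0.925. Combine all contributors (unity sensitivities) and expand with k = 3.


mean = (157.085 + 155.541 + 157.828 + 156.412 + 157.167 + 156.906 + 155.806 + 157.866 + 156.944 + 157.365 + 157.594) / 11 = 156.9558182
s = sqrt(sum((x - mean)^2)/(n-1)) = 0.76467481
u_A = s / sqrt(n) = 0.76467481 / sqrt(11) = 0.23055813
u_B1 = 0.938 / sqrt(3) = 0.54155455
u_B2 = 0.925 / sqrt(3) = 0.534049
uc = sqrt(0.23055813^2 + 0.54155455^2 + 0.534049^2) = 0.79476205
U = k * uc = 3 * 0.79476205
U = 2.3843

2.3843


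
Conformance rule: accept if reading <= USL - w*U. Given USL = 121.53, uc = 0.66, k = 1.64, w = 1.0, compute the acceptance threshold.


U = k * uc = 1.64 * 0.66 = 1.0824
guard band g = w * U = 1.0 * 1.0824 = 1.0824
AL = USL - g = 121.53 - 1.0824
AL = 120.4476

120.4476


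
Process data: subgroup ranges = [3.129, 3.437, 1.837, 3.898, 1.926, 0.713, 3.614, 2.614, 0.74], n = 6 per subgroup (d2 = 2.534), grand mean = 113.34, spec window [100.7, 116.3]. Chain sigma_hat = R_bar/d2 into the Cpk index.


R_bar = (3.129 + 3.437 + 1.837 + 3.898 + 1.926 + 0.713 + 3.614 + 2.614 + 0.74) / 9 = 2.4342222
sigma = R_bar / d2 = 2.4342222 / 2.534 = 0.96062439
Cp = (USL - LSL)/(6*sigma) = (116.3 - 100.7)/(6*0.96062439) = 2.7066
Cpu = (116.3 - 113.34)/(3*0.96062439) = 1.0271
Cpl = (113.34 - 100.7)/(3*0.96062439) = 4.3860
Cpk = min(Cpu, Cpl) = 1.0271

1.0271


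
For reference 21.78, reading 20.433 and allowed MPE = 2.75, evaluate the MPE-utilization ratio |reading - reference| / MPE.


e = indication - reference = 20.433 - 21.78 = -1.3470
|e| = 1.3470
ratio = |e| / MPE = 1.3470 / 2.75
ratio = 0.4898

0.4898


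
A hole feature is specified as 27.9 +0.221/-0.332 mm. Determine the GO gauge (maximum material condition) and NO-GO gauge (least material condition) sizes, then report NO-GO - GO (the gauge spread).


GO = nominal - lower_tol (smallest hole = maximum material condition)
GO = 27.9 - 0.332 = 27.568
NO-GO = nominal + upper_tol (largest hole = least material condition)
NO-GO = 27.9 + 0.221 = 28.121
spread = NO-GO - GO = 28.121 - 27.568 = 0.5530

0.5530


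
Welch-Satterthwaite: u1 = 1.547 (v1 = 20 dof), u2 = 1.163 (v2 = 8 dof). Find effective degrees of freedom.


uc = sqrt(u1^2 + u2^2) = sqrt(1.547^2 + 1.163^2) = 1.9354013
v_eff = uc^4 / (u1^4/v1 + u2^4/v2)
= 1.9354013^4 / (1.547^4/20 + 1.163^4/8)
= 14.030854 / 0.51505283
v_eff = 27.2416

27.2416


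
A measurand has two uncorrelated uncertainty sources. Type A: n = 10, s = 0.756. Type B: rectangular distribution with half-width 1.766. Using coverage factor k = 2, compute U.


u_A = s / sqrt(n) = 0.756 / sqrt(10) = 0.23906819
u_B = half_width / sqrt(3) = 1.766 / sqrt(3) = 1.0196006
uc = sqrt(u_A^2 + u_B^2) = sqrt(0.23906819^2 + 1.0196006^2) = 1.0472531
U = k * uc = 2 * 1.0472531
U = 2.0945

2.0945


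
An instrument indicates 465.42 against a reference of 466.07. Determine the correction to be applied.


Correction = standard - reading
= 466.07 - 465.42
= 0.6500

0.6500


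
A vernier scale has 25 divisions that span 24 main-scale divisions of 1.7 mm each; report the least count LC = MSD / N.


LC = MSD / n_div
= 1.7 / 25
= 0.0680

0.0680


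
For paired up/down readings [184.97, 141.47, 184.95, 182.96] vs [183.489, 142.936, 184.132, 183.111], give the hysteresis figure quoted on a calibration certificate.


|184.97 - 183.489| = 1.4810
|141.47 - 142.936| = 1.4660
|184.95 - 184.132| = 0.8180
|182.96 - 183.111| = 0.1510
hysteresis = max(diffs) = 1.4810

1.4810


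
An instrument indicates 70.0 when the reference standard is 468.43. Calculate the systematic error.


Systematic error = measured - true
= 70.0 - 468.43
= -398.4300

-398.4300


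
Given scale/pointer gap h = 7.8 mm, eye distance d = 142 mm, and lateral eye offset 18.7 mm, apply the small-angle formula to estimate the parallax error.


error = h * offset / d
= 7.8 * 18.7 / 142
= 1.0272

1.0272


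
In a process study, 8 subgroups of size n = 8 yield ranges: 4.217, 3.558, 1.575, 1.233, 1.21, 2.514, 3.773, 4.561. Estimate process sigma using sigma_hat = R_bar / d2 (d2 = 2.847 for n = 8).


R_bar = (4.217 + 3.558 + 1.575 + 1.233 + 1.21 + 2.514 + 3.773 + 4.561) / 8
R_bar = 22.641 / 8 = 2.830125
sigma_hat = R_bar / d2 = 2.830125 / 2.847 = 0.9941

0.9941


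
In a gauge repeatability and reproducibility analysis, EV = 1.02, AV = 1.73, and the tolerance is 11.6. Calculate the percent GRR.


GRR = sqrt(EV^2 + AV^2) = sqrt(1.02^2 + 1.73^2) = 2.0083077
%GRR = GRR / tol * 100 = 2.0083077 / 11.6 * 100
%GRR = 17.3130

17.3130


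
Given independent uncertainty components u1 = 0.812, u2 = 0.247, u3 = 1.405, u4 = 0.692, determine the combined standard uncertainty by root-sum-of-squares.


uc = sqrt(0.812^2 + 0.247^2 + 1.405^2 + 0.692^2)
uc = sqrt(3.173242)
uc = 1.7814

1.7814


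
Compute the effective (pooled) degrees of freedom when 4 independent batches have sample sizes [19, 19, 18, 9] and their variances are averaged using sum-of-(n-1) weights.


nu = sum_i (n_i - 1)
nu = ((19 - 1) + (19 - 1) + (18 - 1) + (9 - 1))
nu = 18 + 18 + 17 + 8
nu = 61

61


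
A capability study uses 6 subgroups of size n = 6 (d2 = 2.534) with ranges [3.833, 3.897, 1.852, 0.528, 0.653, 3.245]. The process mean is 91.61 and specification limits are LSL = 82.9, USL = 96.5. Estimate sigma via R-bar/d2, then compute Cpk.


R_bar = (3.833 + 3.897 + 1.852 + 0.528 + 0.653 + 3.245) / 6 = 2.3346667
sigma = R_bar / d2 = 2.3346667 / 2.534 = 0.9213365
Cp = (USL - LSL)/(6*sigma) = (96.5 - 82.9)/(6*0.9213365) = 2.4602
Cpu = (96.5 - 91.61)/(3*0.9213365) = 1.7692
Cpl = (91.61 - 82.9)/(3*0.9213365) = 3.1512
Cpk = min(Cpu, Cpl) = 1.7692

1.7692
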